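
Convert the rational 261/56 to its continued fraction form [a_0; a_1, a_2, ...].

Run the Euclidean algorithm on 261 and 56; the successive quotients are the partial quotients a_0, a_1, ... (each step inverts the fractional part left over by the previous one):
  261 = 4*56 + 37, so a_0 = 4.
  56 = 1*37 + 19, so a_1 = 1.
  37 = 1*19 + 18, so a_2 = 1.
  19 = 1*18 + 1, so a_3 = 1.
  18 = 18*1 + 0, so a_4 = 18.
The remainder reaches 0 after 5 divisions, so the expansion has 5 partial quotients, read off in order.

[4; 1, 1, 1, 18]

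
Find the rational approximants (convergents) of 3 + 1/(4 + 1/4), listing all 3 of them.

Using the convergent recurrence p_i = a_i*p_{i-1} + p_{i-2}, q_i = a_i*q_{i-1} + q_{i-2} with p_{-2}=0, p_{-1}=1, q_{-2}=1, q_{-1}=0:
  i=0: a_0=3, p_0 = 3*1 + 0 = 3, q_0 = 3*0 + 1 = 1.
  i=1: a_1=4, p_1 = 4*3 + 1 = 13, q_1 = 4*1 + 0 = 4.
  i=2: a_2=4, p_2 = 4*13 + 3 = 55, q_2 = 4*4 + 1 = 17.

3/1, 13/4, 55/17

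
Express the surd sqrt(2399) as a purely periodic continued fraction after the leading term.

Write x_i = (sqrt(2399) + m_i)/d_i with (m_0, d_0) = (0, 1). a_0 = floor(sqrt(2399)) = 48, since 48^2 = 2304 <= 2399 < 2401 = 49^2.
Iterate m_{i+1} = d_i*a_i - m_i, d_{i+1} = (2399 - m_{i+1}^2)/d_i, a_{i+1} = floor((a_0 + m_{i+1})/d_{i+1}):
  m_1 = 1*48 - 0 = 48, d_1 = (2399 - 48^2)/1 = 95/1 = 95, a_1 = floor((48 + 48)/95) = 1.
  m_2 = 95*1 - 48 = 47, d_2 = (2399 - 47^2)/95 = 190/95 = 2, a_2 = floor((48 + 47)/2) = 47.
  m_3 = 2*47 - 47 = 47, d_3 = (2399 - 47^2)/2 = 190/2 = 95, a_3 = floor((48 + 47)/95) = 1.
  m_4 = 95*1 - 47 = 48, d_4 = (2399 - 48^2)/95 = 95/95 = 1, a_4 = floor((48 + 48)/1) = 96.
  m_5 = 1*96 - 48 = 48, d_5 = (2399 - 48^2)/1 = 95/1 = 95: (m_5, d_5) = (m_1, d_1) = (48, 95), so from here the quotients repeat a_1, ..., a_4; the period length is 4.
Hence the expansion of sqrt(2399) is a_0 = 48 followed by the repeating block 1, 47, 1, 96 (period 4).

[48; (1, 47, 1, 96)]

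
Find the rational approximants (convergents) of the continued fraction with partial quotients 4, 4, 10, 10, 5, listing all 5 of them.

Using the convergent recurrence p_i = a_i*p_{i-1} + p_{i-2}, q_i = a_i*q_{i-1} + q_{i-2} with p_{-2}=0, p_{-1}=1, q_{-2}=1, q_{-1}=0:
  i=0: a_0=4, p_0 = 4*1 + 0 = 4, q_0 = 4*0 + 1 = 1.
  i=1: a_1=4, p_1 = 4*4 + 1 = 17, q_1 = 4*1 + 0 = 4.
  i=2: a_2=10, p_2 = 10*17 + 4 = 174, q_2 = 10*4 + 1 = 41.
  i=3: a_3=10, p_3 = 10*174 + 17 = 1757, q_3 = 10*41 + 4 = 414.
  i=4: a_4=5, p_4 = 5*1757 + 174 = 8959, q_4 = 5*414 + 41 = 2111.

4/1, 17/4, 174/41, 1757/414, 8959/2111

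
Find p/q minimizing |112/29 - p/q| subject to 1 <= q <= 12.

Expand x = 112/29 as a continued fraction with the Euclidean algorithm:
  112 = 3*29 + 25, so a_0 = 3.
  29 = 1*25 + 4, so a_1 = 1.
  25 = 6*4 + 1, so a_2 = 6.
  4 = 4*1 + 0, so a_3 = 4.
so x = [3; 1, 6, 4].
Convergents (p_i = a_i*p_{i-1} + p_{i-2}, q_i = a_i*q_{i-1} + q_{i-2} with p_{-2}=0, p_{-1}=1, q_{-2}=1, q_{-1}=0), until the denominator exceeds 12:
  i=0: a_0=3, p_0 = 3*1 + 0 = 3, q_0 = 3*0 + 1 = 1.
  i=1: a_1=1, p_1 = 1*3 + 1 = 4, q_1 = 1*1 + 0 = 1.
  i=2: a_2=6, p_2 = 6*4 + 3 = 27, q_2 = 6*1 + 1 = 7.
  i=3: a_3=4, p_3 = 4*27 + 4 = 112, q_3 = 4*7 + 1 = 29.
q_3 = 29 > 12, so the last convergent with denominator <= 12 is p_2/q_2 = 27/7.
The closest fraction with denominator <= 12 is either p_2/q_2 or the intermediate fraction (k*p_2 + p_1)/(k*q_2 + q_1) with the largest k >= 1 whose denominator stays <= 12; these approach x as k grows, and every other convergent or intermediate fraction in range is farther away.
Largest k: floor((12 - q_1)/q_2) = floor((12 - 1)/7) = 1.
That gives (1*27 + 4)/(1*7 + 1) = 31/8.
Compare the errors: |x - 27/7| = |112*7 - 27*29|/(29*7) = 1/203, and |x - 31/8| = |112*8 - 31*29|/(29*8) = 3/232.
Cross-multiplying, 1*232 = 232 < 609 = 3*203, so 1/203 is smaller: the convergent 27/7 is closer to x than 31/8.

27/7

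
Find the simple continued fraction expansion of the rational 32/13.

[2; 2, 6]

Run the Euclidean algorithm on 32 and 13; the successive quotients are the partial quotients a_0, a_1, ... (each step inverts the fractional part left over by the previous one):
  32 = 2*13 + 6, so a_0 = 2.
  13 = 2*6 + 1, so a_1 = 2.
  6 = 6*1 + 0, so a_2 = 6.
The remainder reaches 0 after 3 divisions, so the expansion has 3 partial quotients, read off in order.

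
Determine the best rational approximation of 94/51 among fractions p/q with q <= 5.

Expand x = 94/51 as a continued fraction with the Euclidean algorithm:
  94 = 1*51 + 43, so a_0 = 1.
  51 = 1*43 + 8, so a_1 = 1.
  43 = 5*8 + 3, so a_2 = 5.
  8 = 2*3 + 2, so a_3 = 2.
  3 = 1*2 + 1, so a_4 = 1.
  2 = 2*1 + 0, so a_5 = 2.
so x = [1; 1, 5, 2, 1, 2].
Convergents (p_i = a_i*p_{i-1} + p_{i-2}, q_i = a_i*q_{i-1} + q_{i-2} with p_{-2}=0, p_{-1}=1, q_{-2}=1, q_{-1}=0), until the denominator exceeds 5:
  i=0: a_0=1, p_0 = 1*1 + 0 = 1, q_0 = 1*0 + 1 = 1.
  i=1: a_1=1, p_1 = 1*1 + 1 = 2, q_1 = 1*1 + 0 = 1.
  i=2: a_2=5, p_2 = 5*2 + 1 = 11, q_2 = 5*1 + 1 = 6.
q_2 = 6 > 5, so the last convergent with denominator <= 5 is p_1/q_1 = 2/1.
The closest fraction with denominator <= 5 is either p_1/q_1 or the intermediate fraction (k*p_1 + p_0)/(k*q_1 + q_0) with the largest k >= 1 whose denominator stays <= 5; these approach x as k grows, and every other convergent or intermediate fraction in range is farther away.
Largest k: floor((5 - q_0)/q_1) = floor((5 - 1)/1) = 4.
That gives (4*2 + 1)/(4*1 + 1) = 9/5.
Compare the errors: |x - 2/1| = |94*1 - 2*51|/(51*1) = 8/51, and |x - 9/5| = |94*5 - 9*51|/(51*5) = 11/255.
Cross-multiplying, 11*51 = 561 < 2040 = 8*255, so 11/255 is smaller: the intermediate fraction 9/5 is closer to x than 2/1.

9/5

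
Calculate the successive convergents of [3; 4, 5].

3/1, 13/4, 68/21

Using the convergent recurrence p_i = a_i*p_{i-1} + p_{i-2}, q_i = a_i*q_{i-1} + q_{i-2} with p_{-2}=0, p_{-1}=1, q_{-2}=1, q_{-1}=0:
  i=0: a_0=3, p_0 = 3*1 + 0 = 3, q_0 = 3*0 + 1 = 1.
  i=1: a_1=4, p_1 = 4*3 + 1 = 13, q_1 = 4*1 + 0 = 4.
  i=2: a_2=5, p_2 = 5*13 + 3 = 68, q_2 = 5*4 + 1 = 21.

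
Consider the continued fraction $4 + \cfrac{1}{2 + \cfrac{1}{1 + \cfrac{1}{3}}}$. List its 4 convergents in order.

Using the convergent recurrence p_i = a_i*p_{i-1} + p_{i-2}, q_i = a_i*q_{i-1} + q_{i-2} with p_{-2}=0, p_{-1}=1, q_{-2}=1, q_{-1}=0:
  i=0: a_0=4, p_0 = 4*1 + 0 = 4, q_0 = 4*0 + 1 = 1.
  i=1: a_1=2, p_1 = 2*4 + 1 = 9, q_1 = 2*1 + 0 = 2.
  i=2: a_2=1, p_2 = 1*9 + 4 = 13, q_2 = 1*2 + 1 = 3.
  i=3: a_3=3, p_3 = 3*13 + 9 = 48, q_3 = 3*3 + 2 = 11.

4/1, 9/2, 13/3, 48/11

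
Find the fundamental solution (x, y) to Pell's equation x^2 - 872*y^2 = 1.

First expand sqrt(872) as a continued fraction. With x_i = (sqrt(872) + m_i)/d_i and (m_0, d_0) = (0, 1): a_0 = floor(sqrt(872)) = 29, since 29^2 = 841 <= 872 < 900 = 30^2.
Iterate m_{i+1} = d_i*a_i - m_i, d_{i+1} = (872 - m_{i+1}^2)/d_i, a_{i+1} = floor((a_0 + m_{i+1})/d_{i+1}):
  m_1 = 1*29 - 0 = 29, d_1 = (872 - 29^2)/1 = 31/1 = 31, a_1 = floor((29 + 29)/31) = 1.
  m_2 = 31*1 - 29 = 2, d_2 = (872 - 2^2)/31 = 868/31 = 28, a_2 = floor((29 + 2)/28) = 1.
  m_3 = 28*1 - 2 = 26, d_3 = (872 - 26^2)/28 = 196/28 = 7, a_3 = floor((29 + 26)/7) = 7.
  m_4 = 7*7 - 26 = 23, d_4 = (872 - 23^2)/7 = 343/7 = 49, a_4 = floor((29 + 23)/49) = 1.
  m_5 = 49*1 - 23 = 26, d_5 = (872 - 26^2)/49 = 196/49 = 4, a_5 = floor((29 + 26)/4) = 13.
  m_6 = 4*13 - 26 = 26, d_6 = (872 - 26^2)/4 = 196/4 = 49, a_6 = floor((29 + 26)/49) = 1.
  m_7 = 49*1 - 26 = 23, d_7 = (872 - 23^2)/49 = 343/49 = 7, a_7 = floor((29 + 23)/7) = 7.
  m_8 = 7*7 - 23 = 26, d_8 = (872 - 26^2)/7 = 196/7 = 28, a_8 = floor((29 + 26)/28) = 1.
  m_9 = 28*1 - 26 = 2, d_9 = (872 - 2^2)/28 = 868/28 = 31, a_9 = floor((29 + 2)/31) = 1.
  m_10 = 31*1 - 2 = 29, d_10 = (872 - 29^2)/31 = 31/31 = 1, a_10 = floor((29 + 29)/1) = 58.
  m_11 = 1*58 - 29 = 29, d_11 = (872 - 29^2)/1 = 31/1 = 31: (m_11, d_11) = (m_1, d_1) = (29, 31), so from here the quotients repeat a_1, ..., a_10; the period length is 10.
So sqrt(872) = [29; (1, 1, 7, 1, 13, 1, 7, 1, 1, 58)] with period length k = 10.
k is even, so the fundamental solution of x^2 - 872y^2 = 1 is (p_{k-1}, q_{k-1}) = (p_9, q_9); compute convergents through index 9.
Convergents (p_i = a_i*p_{i-1} + p_{i-2}, q_i = a_i*q_{i-1} + q_{i-2} with p_{-2}=0, p_{-1}=1, q_{-2}=1, q_{-1}=0):
  i=0: a_0=29, p_0 = 29*1 + 0 = 29, q_0 = 29*0 + 1 = 1.
  i=1: a_1=1, p_1 = 1*29 + 1 = 30, q_1 = 1*1 + 0 = 1.
  i=2: a_2=1, p_2 = 1*30 + 29 = 59, q_2 = 1*1 + 1 = 2.
  i=3: a_3=7, p_3 = 7*59 + 30 = 443, q_3 = 7*2 + 1 = 15.
  i=4: a_4=1, p_4 = 1*443 + 59 = 502, q_4 = 1*15 + 2 = 17.
  i=5: a_5=13, p_5 = 13*502 + 443 = 6969, q_5 = 13*17 + 15 = 236.
  i=6: a_6=1, p_6 = 1*6969 + 502 = 7471, q_6 = 1*236 + 17 = 253.
  i=7: a_7=7, p_7 = 7*7471 + 6969 = 59266, q_7 = 7*253 + 236 = 2007.
  i=8: a_8=1, p_8 = 1*59266 + 7471 = 66737, q_8 = 1*2007 + 253 = 2260.
  i=9: a_9=1, p_9 = 1*66737 + 59266 = 126003, q_9 = 1*2260 + 2007 = 4267.
Check: 126003^2 - 872*4267^2 = 15876756009 - 15876756008 = 1, so (x, y) = (126003, 4267) solves the equation, and by the theorem it is the least positive solution.

(x, y) = (126003, 4267)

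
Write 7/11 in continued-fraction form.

Run the Euclidean algorithm on 7 and 11; the successive quotients are the partial quotients a_0, a_1, ... (each step inverts the fractional part left over by the previous one):
  7 = 0*11 + 7, so a_0 = 0.
  11 = 1*7 + 4, so a_1 = 1.
  7 = 1*4 + 3, so a_2 = 1.
  4 = 1*3 + 1, so a_3 = 1.
  3 = 3*1 + 0, so a_4 = 3.
The remainder reaches 0 after 5 divisions, so the expansion has 5 partial quotients, read off in order.

[0; 1, 1, 1, 3]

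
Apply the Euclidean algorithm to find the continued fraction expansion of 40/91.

[0; 2, 3, 1, 1, 1, 3]

Run the Euclidean algorithm on 40 and 91; the successive quotients are the partial quotients a_0, a_1, ... (each step inverts the fractional part left over by the previous one):
  40 = 0*91 + 40, so a_0 = 0.
  91 = 2*40 + 11, so a_1 = 2.
  40 = 3*11 + 7, so a_2 = 3.
  11 = 1*7 + 4, so a_3 = 1.
  7 = 1*4 + 3, so a_4 = 1.
  4 = 1*3 + 1, so a_5 = 1.
  3 = 3*1 + 0, so a_6 = 3.
The remainder reaches 0 after 7 divisions, so the expansion has 7 partial quotients, read off in order.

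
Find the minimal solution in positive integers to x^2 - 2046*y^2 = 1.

First expand sqrt(2046) as a continued fraction. With x_i = (sqrt(2046) + m_i)/d_i and (m_0, d_0) = (0, 1): a_0 = floor(sqrt(2046)) = 45, since 45^2 = 2025 <= 2046 < 2116 = 46^2.
Iterate m_{i+1} = d_i*a_i - m_i, d_{i+1} = (2046 - m_{i+1}^2)/d_i, a_{i+1} = floor((a_0 + m_{i+1})/d_{i+1}):
  m_1 = 1*45 - 0 = 45, d_1 = (2046 - 45^2)/1 = 21/1 = 21, a_1 = floor((45 + 45)/21) = 4.
  m_2 = 21*4 - 45 = 39, d_2 = (2046 - 39^2)/21 = 525/21 = 25, a_2 = floor((45 + 39)/25) = 3.
  m_3 = 25*3 - 39 = 36, d_3 = (2046 - 36^2)/25 = 750/25 = 30, a_3 = floor((45 + 36)/30) = 2.
  m_4 = 30*2 - 36 = 24, d_4 = (2046 - 24^2)/30 = 1470/30 = 49, a_4 = floor((45 + 24)/49) = 1.
  m_5 = 49*1 - 24 = 25, d_5 = (2046 - 25^2)/49 = 1421/49 = 29, a_5 = floor((45 + 25)/29) = 2.
  m_6 = 29*2 - 25 = 33, d_6 = (2046 - 33^2)/29 = 957/29 = 33, a_6 = floor((45 + 33)/33) = 2.
  m_7 = 33*2 - 33 = 33, d_7 = (2046 - 33^2)/33 = 957/33 = 29, a_7 = floor((45 + 33)/29) = 2.
  m_8 = 29*2 - 33 = 25, d_8 = (2046 - 25^2)/29 = 1421/29 = 49, a_8 = floor((45 + 25)/49) = 1.
  m_9 = 49*1 - 25 = 24, d_9 = (2046 - 24^2)/49 = 1470/49 = 30, a_9 = floor((45 + 24)/30) = 2.
  m_10 = 30*2 - 24 = 36, d_10 = (2046 - 36^2)/30 = 750/30 = 25, a_10 = floor((45 + 36)/25) = 3.
  m_11 = 25*3 - 36 = 39, d_11 = (2046 - 39^2)/25 = 525/25 = 21, a_11 = floor((45 + 39)/21) = 4.
  m_12 = 21*4 - 39 = 45, d_12 = (2046 - 45^2)/21 = 21/21 = 1, a_12 = floor((45 + 45)/1) = 90.
  m_13 = 1*90 - 45 = 45, d_13 = (2046 - 45^2)/1 = 21/1 = 21: (m_13, d_13) = (m_1, d_1) = (45, 21), so from here the quotients repeat a_1, ..., a_12; the period length is 12.
So sqrt(2046) = [45; (4, 3, 2, 1, 2, 2, 2, 1, 2, 3, 4, 90)] with period length k = 12.
k is even, so the fundamental solution of x^2 - 2046y^2 = 1 is (p_{k-1}, q_{k-1}) = (p_11, q_11); compute convergents through index 11.
Convergents (p_i = a_i*p_{i-1} + p_{i-2}, q_i = a_i*q_{i-1} + q_{i-2} with p_{-2}=0, p_{-1}=1, q_{-2}=1, q_{-1}=0):
  i=0: a_0=45, p_0 = 45*1 + 0 = 45, q_0 = 45*0 + 1 = 1.
  i=1: a_1=4, p_1 = 4*45 + 1 = 181, q_1 = 4*1 + 0 = 4.
  i=2: a_2=3, p_2 = 3*181 + 45 = 588, q_2 = 3*4 + 1 = 13.
  i=3: a_3=2, p_3 = 2*588 + 181 = 1357, q_3 = 2*13 + 4 = 30.
  i=4: a_4=1, p_4 = 1*1357 + 588 = 1945, q_4 = 1*30 + 13 = 43.
  i=5: a_5=2, p_5 = 2*1945 + 1357 = 5247, q_5 = 2*43 + 30 = 116.
  i=6: a_6=2, p_6 = 2*5247 + 1945 = 12439, q_6 = 2*116 + 43 = 275.
  i=7: a_7=2, p_7 = 2*12439 + 5247 = 30125, q_7 = 2*275 + 116 = 666.
  i=8: a_8=1, p_8 = 1*30125 + 12439 = 42564, q_8 = 1*666 + 275 = 941.
  i=9: a_9=2, p_9 = 2*42564 + 30125 = 115253, q_9 = 2*941 + 666 = 2548.
  i=10: a_10=3, p_10 = 3*115253 + 42564 = 388323, q_10 = 3*2548 + 941 = 8585.
  i=11: a_11=4, p_11 = 4*388323 + 115253 = 1668545, q_11 = 4*8585 + 2548 = 36888.
Check: 1668545^2 - 2046*36888^2 = 2784042417025 - 2784042417024 = 1, so (x, y) = (1668545, 36888) solves the equation, and by the theorem it is the least positive solution.

(x, y) = (1668545, 36888)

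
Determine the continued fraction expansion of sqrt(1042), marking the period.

[32; (3, 1, 1, 3, 64)]

Write x_i = (sqrt(1042) + m_i)/d_i with (m_0, d_0) = (0, 1). a_0 = floor(sqrt(1042)) = 32, since 32^2 = 1024 <= 1042 < 1089 = 33^2.
Iterate m_{i+1} = d_i*a_i - m_i, d_{i+1} = (1042 - m_{i+1}^2)/d_i, a_{i+1} = floor((a_0 + m_{i+1})/d_{i+1}):
  m_1 = 1*32 - 0 = 32, d_1 = (1042 - 32^2)/1 = 18/1 = 18, a_1 = floor((32 + 32)/18) = 3.
  m_2 = 18*3 - 32 = 22, d_2 = (1042 - 22^2)/18 = 558/18 = 31, a_2 = floor((32 + 22)/31) = 1.
  m_3 = 31*1 - 22 = 9, d_3 = (1042 - 9^2)/31 = 961/31 = 31, a_3 = floor((32 + 9)/31) = 1.
  m_4 = 31*1 - 9 = 22, d_4 = (1042 - 22^2)/31 = 558/31 = 18, a_4 = floor((32 + 22)/18) = 3.
  m_5 = 18*3 - 22 = 32, d_5 = (1042 - 32^2)/18 = 18/18 = 1, a_5 = floor((32 + 32)/1) = 64.
  m_6 = 1*64 - 32 = 32, d_6 = (1042 - 32^2)/1 = 18/1 = 18: (m_6, d_6) = (m_1, d_1) = (32, 18), so from here the quotients repeat a_1, ..., a_5; the period length is 5.
Hence the expansion of sqrt(1042) is a_0 = 32 followed by the repeating block 3, 1, 1, 3, 64 (period 5).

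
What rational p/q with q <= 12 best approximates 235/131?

9/5

Expand x = 235/131 as a continued fraction with the Euclidean algorithm:
  235 = 1*131 + 104, so a_0 = 1.
  131 = 1*104 + 27, so a_1 = 1.
  104 = 3*27 + 23, so a_2 = 3.
  27 = 1*23 + 4, so a_3 = 1.
  23 = 5*4 + 3, so a_4 = 5.
  4 = 1*3 + 1, so a_5 = 1.
  3 = 3*1 + 0, so a_6 = 3.
so x = [1; 1, 3, 1, 5, 1, 3].
Convergents (p_i = a_i*p_{i-1} + p_{i-2}, q_i = a_i*q_{i-1} + q_{i-2} with p_{-2}=0, p_{-1}=1, q_{-2}=1, q_{-1}=0), until the denominator exceeds 12:
  i=0: a_0=1, p_0 = 1*1 + 0 = 1, q_0 = 1*0 + 1 = 1.
  i=1: a_1=1, p_1 = 1*1 + 1 = 2, q_1 = 1*1 + 0 = 1.
  i=2: a_2=3, p_2 = 3*2 + 1 = 7, q_2 = 3*1 + 1 = 4.
  i=3: a_3=1, p_3 = 1*7 + 2 = 9, q_3 = 1*4 + 1 = 5.
  i=4: a_4=5, p_4 = 5*9 + 7 = 52, q_4 = 5*5 + 4 = 29.
q_4 = 29 > 12, so the last convergent with denominator <= 12 is p_3/q_3 = 9/5.
The closest fraction with denominator <= 12 is either p_3/q_3 or the intermediate fraction (k*p_3 + p_2)/(k*q_3 + q_2) with the largest k >= 1 whose denominator stays <= 12; these approach x as k grows, and every other convergent or intermediate fraction in range is farther away.
Largest k: floor((12 - q_2)/q_3) = floor((12 - 4)/5) = 1.
That gives (1*9 + 7)/(1*5 + 4) = 16/9.
Compare the errors: |x - 9/5| = |235*5 - 9*131|/(131*5) = 4/655, and |x - 16/9| = |235*9 - 16*131|/(131*9) = 19/1179.
Cross-multiplying, 4*1179 = 4716 < 12445 = 19*655, so 4/655 is smaller: the convergent 9/5 is closer to x than 16/9.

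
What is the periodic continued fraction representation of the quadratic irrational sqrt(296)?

Write x_i = (sqrt(296) + m_i)/d_i with (m_0, d_0) = (0, 1). a_0 = floor(sqrt(296)) = 17, since 17^2 = 289 <= 296 < 324 = 18^2.
Iterate m_{i+1} = d_i*a_i - m_i, d_{i+1} = (296 - m_{i+1}^2)/d_i, a_{i+1} = floor((a_0 + m_{i+1})/d_{i+1}):
  m_1 = 1*17 - 0 = 17, d_1 = (296 - 17^2)/1 = 7/1 = 7, a_1 = floor((17 + 17)/7) = 4.
  m_2 = 7*4 - 17 = 11, d_2 = (296 - 11^2)/7 = 175/7 = 25, a_2 = floor((17 + 11)/25) = 1.
  m_3 = 25*1 - 11 = 14, d_3 = (296 - 14^2)/25 = 100/25 = 4, a_3 = floor((17 + 14)/4) = 7.
  m_4 = 4*7 - 14 = 14, d_4 = (296 - 14^2)/4 = 100/4 = 25, a_4 = floor((17 + 14)/25) = 1.
  m_5 = 25*1 - 14 = 11, d_5 = (296 - 11^2)/25 = 175/25 = 7, a_5 = floor((17 + 11)/7) = 4.
  m_6 = 7*4 - 11 = 17, d_6 = (296 - 17^2)/7 = 7/7 = 1, a_6 = floor((17 + 17)/1) = 34.
  m_7 = 1*34 - 17 = 17, d_7 = (296 - 17^2)/1 = 7/1 = 7: (m_7, d_7) = (m_1, d_1) = (17, 7), so from here the quotients repeat a_1, ..., a_6; the period length is 6.
Hence the expansion of sqrt(296) is a_0 = 17 followed by the repeating block 4, 1, 7, 1, 4, 34 (period 6).

[17; (4, 1, 7, 1, 4, 34)]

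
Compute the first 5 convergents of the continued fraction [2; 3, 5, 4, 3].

2/1, 7/3, 37/16, 155/67, 502/217

Using the convergent recurrence p_i = a_i*p_{i-1} + p_{i-2}, q_i = a_i*q_{i-1} + q_{i-2} with p_{-2}=0, p_{-1}=1, q_{-2}=1, q_{-1}=0:
  i=0: a_0=2, p_0 = 2*1 + 0 = 2, q_0 = 2*0 + 1 = 1.
  i=1: a_1=3, p_1 = 3*2 + 1 = 7, q_1 = 3*1 + 0 = 3.
  i=2: a_2=5, p_2 = 5*7 + 2 = 37, q_2 = 5*3 + 1 = 16.
  i=3: a_3=4, p_3 = 4*37 + 7 = 155, q_3 = 4*16 + 3 = 67.
  i=4: a_4=3, p_4 = 3*155 + 37 = 502, q_4 = 3*67 + 16 = 217.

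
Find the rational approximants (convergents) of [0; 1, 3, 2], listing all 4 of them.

Using the convergent recurrence p_i = a_i*p_{i-1} + p_{i-2}, q_i = a_i*q_{i-1} + q_{i-2} with p_{-2}=0, p_{-1}=1, q_{-2}=1, q_{-1}=0:
  i=0: a_0=0, p_0 = 0*1 + 0 = 0, q_0 = 0*0 + 1 = 1.
  i=1: a_1=1, p_1 = 1*0 + 1 = 1, q_1 = 1*1 + 0 = 1.
  i=2: a_2=3, p_2 = 3*1 + 0 = 3, q_2 = 3*1 + 1 = 4.
  i=3: a_3=2, p_3 = 2*3 + 1 = 7, q_3 = 2*4 + 1 = 9.

0/1, 1/1, 3/4, 7/9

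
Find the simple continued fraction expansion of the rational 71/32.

[2; 4, 1, 1, 3]

Run the Euclidean algorithm on 71 and 32; the successive quotients are the partial quotients a_0, a_1, ... (each step inverts the fractional part left over by the previous one):
  71 = 2*32 + 7, so a_0 = 2.
  32 = 4*7 + 4, so a_1 = 4.
  7 = 1*4 + 3, so a_2 = 1.
  4 = 1*3 + 1, so a_3 = 1.
  3 = 3*1 + 0, so a_4 = 3.
The remainder reaches 0 after 5 divisions, so the expansion has 5 partial quotients, read off in order.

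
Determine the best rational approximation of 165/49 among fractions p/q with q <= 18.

Expand x = 165/49 as a continued fraction with the Euclidean algorithm:
  165 = 3*49 + 18, so a_0 = 3.
  49 = 2*18 + 13, so a_1 = 2.
  18 = 1*13 + 5, so a_2 = 1.
  13 = 2*5 + 3, so a_3 = 2.
  5 = 1*3 + 2, so a_4 = 1.
  3 = 1*2 + 1, so a_5 = 1.
  2 = 2*1 + 0, so a_6 = 2.
so x = [3; 2, 1, 2, 1, 1, 2].
Convergents (p_i = a_i*p_{i-1} + p_{i-2}, q_i = a_i*q_{i-1} + q_{i-2} with p_{-2}=0, p_{-1}=1, q_{-2}=1, q_{-1}=0), until the denominator exceeds 18:
  i=0: a_0=3, p_0 = 3*1 + 0 = 3, q_0 = 3*0 + 1 = 1.
  i=1: a_1=2, p_1 = 2*3 + 1 = 7, q_1 = 2*1 + 0 = 2.
  i=2: a_2=1, p_2 = 1*7 + 3 = 10, q_2 = 1*2 + 1 = 3.
  i=3: a_3=2, p_3 = 2*10 + 7 = 27, q_3 = 2*3 + 2 = 8.
  i=4: a_4=1, p_4 = 1*27 + 10 = 37, q_4 = 1*8 + 3 = 11.
  i=5: a_5=1, p_5 = 1*37 + 27 = 64, q_5 = 1*11 + 8 = 19.
q_5 = 19 > 18, so the last convergent with denominator <= 18 is p_4/q_4 = 37/11.
The closest fraction with denominator <= 18 is either p_4/q_4 or the intermediate fraction (k*p_4 + p_3)/(k*q_4 + q_3) with the largest k >= 1 whose denominator stays <= 18; these approach x as k grows, and every other convergent or intermediate fraction in range is farther away.
Largest k: floor((18 - q_3)/q_4) = floor((18 - 8)/11) = 0.
Since k = 0, no intermediate fraction beyond p_4/q_4 has denominator <= 18, so the convergent 37/11 is the closest (its error is |165*11 - 37*49|/(49*11) = 2/539).

37/11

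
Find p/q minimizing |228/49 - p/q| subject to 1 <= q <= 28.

121/26

Expand x = 228/49 as a continued fraction with the Euclidean algorithm:
  228 = 4*49 + 32, so a_0 = 4.
  49 = 1*32 + 17, so a_1 = 1.
  32 = 1*17 + 15, so a_2 = 1.
  17 = 1*15 + 2, so a_3 = 1.
  15 = 7*2 + 1, so a_4 = 7.
  2 = 2*1 + 0, so a_5 = 2.
so x = [4; 1, 1, 1, 7, 2].
Convergents (p_i = a_i*p_{i-1} + p_{i-2}, q_i = a_i*q_{i-1} + q_{i-2} with p_{-2}=0, p_{-1}=1, q_{-2}=1, q_{-1}=0), until the denominator exceeds 28:
  i=0: a_0=4, p_0 = 4*1 + 0 = 4, q_0 = 4*0 + 1 = 1.
  i=1: a_1=1, p_1 = 1*4 + 1 = 5, q_1 = 1*1 + 0 = 1.
  i=2: a_2=1, p_2 = 1*5 + 4 = 9, q_2 = 1*1 + 1 = 2.
  i=3: a_3=1, p_3 = 1*9 + 5 = 14, q_3 = 1*2 + 1 = 3.
  i=4: a_4=7, p_4 = 7*14 + 9 = 107, q_4 = 7*3 + 2 = 23.
  i=5: a_5=2, p_5 = 2*107 + 14 = 228, q_5 = 2*23 + 3 = 49.
q_5 = 49 > 28, so the last convergent with denominator <= 28 is p_4/q_4 = 107/23.
The closest fraction with denominator <= 28 is either p_4/q_4 or the intermediate fraction (k*p_4 + p_3)/(k*q_4 + q_3) with the largest k >= 1 whose denominator stays <= 28; these approach x as k grows, and every other convergent or intermediate fraction in range is farther away.
Largest k: floor((28 - q_3)/q_4) = floor((28 - 3)/23) = 1.
That gives (1*107 + 14)/(1*23 + 3) = 121/26.
Compare the errors: |x - 107/23| = |228*23 - 107*49|/(49*23) = 1/1127, and |x - 121/26| = |228*26 - 121*49|/(49*26) = 1/1274.
Cross-multiplying, 1*1127 = 1127 < 1274 = 1*1274, so 1/1274 is smaller: the intermediate fraction 121/26 is closer to x than 107/23.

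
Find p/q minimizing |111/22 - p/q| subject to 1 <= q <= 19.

96/19

Expand x = 111/22 as a continued fraction with the Euclidean algorithm:
  111 = 5*22 + 1, so a_0 = 5.
  22 = 22*1 + 0, so a_1 = 22.
so x = [5; 22].
Convergents (p_i = a_i*p_{i-1} + p_{i-2}, q_i = a_i*q_{i-1} + q_{i-2} with p_{-2}=0, p_{-1}=1, q_{-2}=1, q_{-1}=0), until the denominator exceeds 19:
  i=0: a_0=5, p_0 = 5*1 + 0 = 5, q_0 = 5*0 + 1 = 1.
  i=1: a_1=22, p_1 = 22*5 + 1 = 111, q_1 = 22*1 + 0 = 22.
q_1 = 22 > 19, so the last convergent with denominator <= 19 is p_0/q_0 = 5/1.
The closest fraction with denominator <= 19 is either p_0/q_0 or the intermediate fraction (k*p_0 + p_{-1})/(k*q_0 + q_{-1}) with the largest k >= 1 whose denominator stays <= 19; these approach x as k grows, and every other convergent or intermediate fraction in range is farther away.
Largest k: floor((19 - q_{-1})/q_0) = floor((19 - 0)/1) = 19 (using the seeds p_{-1} = 1, q_{-1} = 0).
That gives (19*5 + 1)/(19*1 + 0) = 96/19.
Compare the errors: |x - 5/1| = |111*1 - 5*22|/(22*1) = 1/22, and |x - 96/19| = |111*19 - 96*22|/(22*19) = 3/418.
Cross-multiplying, 3*22 = 66 < 418 = 1*418, so 3/418 is smaller: the intermediate fraction 96/19 is closer to x than 5/1.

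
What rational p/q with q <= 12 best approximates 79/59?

4/3

Expand x = 79/59 as a continued fraction with the Euclidean algorithm:
  79 = 1*59 + 20, so a_0 = 1.
  59 = 2*20 + 19, so a_1 = 2.
  20 = 1*19 + 1, so a_2 = 1.
  19 = 19*1 + 0, so a_3 = 19.
so x = [1; 2, 1, 19].
Convergents (p_i = a_i*p_{i-1} + p_{i-2}, q_i = a_i*q_{i-1} + q_{i-2} with p_{-2}=0, p_{-1}=1, q_{-2}=1, q_{-1}=0), until the denominator exceeds 12:
  i=0: a_0=1, p_0 = 1*1 + 0 = 1, q_0 = 1*0 + 1 = 1.
  i=1: a_1=2, p_1 = 2*1 + 1 = 3, q_1 = 2*1 + 0 = 2.
  i=2: a_2=1, p_2 = 1*3 + 1 = 4, q_2 = 1*2 + 1 = 3.
  i=3: a_3=19, p_3 = 19*4 + 3 = 79, q_3 = 19*3 + 2 = 59.
q_3 = 59 > 12, so the last convergent with denominator <= 12 is p_2/q_2 = 4/3.
The closest fraction with denominator <= 12 is either p_2/q_2 or the intermediate fraction (k*p_2 + p_1)/(k*q_2 + q_1) with the largest k >= 1 whose denominator stays <= 12; these approach x as k grows, and every other convergent or intermediate fraction in range is farther away.
Largest k: floor((12 - q_1)/q_2) = floor((12 - 2)/3) = 3.
That gives (3*4 + 3)/(3*3 + 2) = 15/11.
Compare the errors: |x - 4/3| = |79*3 - 4*59|/(59*3) = 1/177, and |x - 15/11| = |79*11 - 15*59|/(59*11) = 16/649.
Cross-multiplying, 1*649 = 649 < 2832 = 16*177, so 1/177 is smaller: the convergent 4/3 is closer to x than 15/11.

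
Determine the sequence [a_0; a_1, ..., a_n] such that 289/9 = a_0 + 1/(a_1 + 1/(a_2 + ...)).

Run the Euclidean algorithm on 289 and 9; the successive quotients are the partial quotients a_0, a_1, ... (each step inverts the fractional part left over by the previous one):
  289 = 32*9 + 1, so a_0 = 32.
  9 = 9*1 + 0, so a_1 = 9.
The remainder reaches 0 after 2 divisions, so the expansion has 2 partial quotients, read off in order.

[32; 9]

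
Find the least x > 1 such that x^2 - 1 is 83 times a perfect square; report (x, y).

First expand sqrt(83) as a continued fraction. With x_i = (sqrt(83) + m_i)/d_i and (m_0, d_0) = (0, 1): a_0 = floor(sqrt(83)) = 9, since 9^2 = 81 <= 83 < 100 = 10^2.
Iterate m_{i+1} = d_i*a_i - m_i, d_{i+1} = (83 - m_{i+1}^2)/d_i, a_{i+1} = floor((a_0 + m_{i+1})/d_{i+1}):
  m_1 = 1*9 - 0 = 9, d_1 = (83 - 9^2)/1 = 2/1 = 2, a_1 = floor((9 + 9)/2) = 9.
  m_2 = 2*9 - 9 = 9, d_2 = (83 - 9^2)/2 = 2/2 = 1, a_2 = floor((9 + 9)/1) = 18.
  m_3 = 1*18 - 9 = 9, d_3 = (83 - 9^2)/1 = 2/1 = 2: (m_3, d_3) = (m_1, d_1) = (9, 2), so from here the quotients repeat a_1, a_2; the period length is 2.
So sqrt(83) = [9; (9, 18)] with period length k = 2.
k is even, so the fundamental solution of x^2 - 83y^2 = 1 is (p_{k-1}, q_{k-1}) = (p_1, q_1); compute convergents through index 1.
Convergents (p_i = a_i*p_{i-1} + p_{i-2}, q_i = a_i*q_{i-1} + q_{i-2} with p_{-2}=0, p_{-1}=1, q_{-2}=1, q_{-1}=0):
  i=0: a_0=9, p_0 = 9*1 + 0 = 9, q_0 = 9*0 + 1 = 1.
  i=1: a_1=9, p_1 = 9*9 + 1 = 82, q_1 = 9*1 + 0 = 9.
Check: 82^2 - 83*9^2 = 6724 - 6723 = 1, so (x, y) = (82, 9) solves the equation, and by the theorem it is the least positive solution.

(x, y) = (82, 9)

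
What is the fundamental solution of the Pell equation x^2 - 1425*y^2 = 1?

First expand sqrt(1425) as a continued fraction. With x_i = (sqrt(1425) + m_i)/d_i and (m_0, d_0) = (0, 1): a_0 = floor(sqrt(1425)) = 37, since 37^2 = 1369 <= 1425 < 1444 = 38^2.
Iterate m_{i+1} = d_i*a_i - m_i, d_{i+1} = (1425 - m_{i+1}^2)/d_i, a_{i+1} = floor((a_0 + m_{i+1})/d_{i+1}):
  m_1 = 1*37 - 0 = 37, d_1 = (1425 - 37^2)/1 = 56/1 = 56, a_1 = floor((37 + 37)/56) = 1.
  m_2 = 56*1 - 37 = 19, d_2 = (1425 - 19^2)/56 = 1064/56 = 19, a_2 = floor((37 + 19)/19) = 2.
  m_3 = 19*2 - 19 = 19, d_3 = (1425 - 19^2)/19 = 1064/19 = 56, a_3 = floor((37 + 19)/56) = 1.
  m_4 = 56*1 - 19 = 37, d_4 = (1425 - 37^2)/56 = 56/56 = 1, a_4 = floor((37 + 37)/1) = 74.
  m_5 = 1*74 - 37 = 37, d_5 = (1425 - 37^2)/1 = 56/1 = 56: (m_5, d_5) = (m_1, d_1) = (37, 56), so from here the quotients repeat a_1, ..., a_4; the period length is 4.
So sqrt(1425) = [37; (1, 2, 1, 74)] with period length k = 4.
k is even, so the fundamental solution of x^2 - 1425y^2 = 1 is (p_{k-1}, q_{k-1}) = (p_3, q_3); compute convergents through index 3.
Convergents (p_i = a_i*p_{i-1} + p_{i-2}, q_i = a_i*q_{i-1} + q_{i-2} with p_{-2}=0, p_{-1}=1, q_{-2}=1, q_{-1}=0):
  i=0: a_0=37, p_0 = 37*1 + 0 = 37, q_0 = 37*0 + 1 = 1.
  i=1: a_1=1, p_1 = 1*37 + 1 = 38, q_1 = 1*1 + 0 = 1.
  i=2: a_2=2, p_2 = 2*38 + 37 = 113, q_2 = 2*1 + 1 = 3.
  i=3: a_3=1, p_3 = 1*113 + 38 = 151, q_3 = 1*3 + 1 = 4.
Check: 151^2 - 1425*4^2 = 22801 - 22800 = 1, so (x, y) = (151, 4) solves the equation, and by the theorem it is the least positive solution.

(x, y) = (151, 4)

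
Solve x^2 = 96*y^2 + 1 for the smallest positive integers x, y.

(x, y) = (49, 5)

First expand sqrt(96) as a continued fraction. With x_i = (sqrt(96) + m_i)/d_i and (m_0, d_0) = (0, 1): a_0 = floor(sqrt(96)) = 9, since 9^2 = 81 <= 96 < 100 = 10^2.
Iterate m_{i+1} = d_i*a_i - m_i, d_{i+1} = (96 - m_{i+1}^2)/d_i, a_{i+1} = floor((a_0 + m_{i+1})/d_{i+1}):
  m_1 = 1*9 - 0 = 9, d_1 = (96 - 9^2)/1 = 15/1 = 15, a_1 = floor((9 + 9)/15) = 1.
  m_2 = 15*1 - 9 = 6, d_2 = (96 - 6^2)/15 = 60/15 = 4, a_2 = floor((9 + 6)/4) = 3.
  m_3 = 4*3 - 6 = 6, d_3 = (96 - 6^2)/4 = 60/4 = 15, a_3 = floor((9 + 6)/15) = 1.
  m_4 = 15*1 - 6 = 9, d_4 = (96 - 9^2)/15 = 15/15 = 1, a_4 = floor((9 + 9)/1) = 18.
  m_5 = 1*18 - 9 = 9, d_5 = (96 - 9^2)/1 = 15/1 = 15: (m_5, d_5) = (m_1, d_1) = (9, 15), so from here the quotients repeat a_1, ..., a_4; the period length is 4.
So sqrt(96) = [9; (1, 3, 1, 18)] with period length k = 4.
k is even, so the fundamental solution of x^2 - 96y^2 = 1 is (p_{k-1}, q_{k-1}) = (p_3, q_3); compute convergents through index 3.
Convergents (p_i = a_i*p_{i-1} + p_{i-2}, q_i = a_i*q_{i-1} + q_{i-2} with p_{-2}=0, p_{-1}=1, q_{-2}=1, q_{-1}=0):
  i=0: a_0=9, p_0 = 9*1 + 0 = 9, q_0 = 9*0 + 1 = 1.
  i=1: a_1=1, p_1 = 1*9 + 1 = 10, q_1 = 1*1 + 0 = 1.
  i=2: a_2=3, p_2 = 3*10 + 9 = 39, q_2 = 3*1 + 1 = 4.
  i=3: a_3=1, p_3 = 1*39 + 10 = 49, q_3 = 1*4 + 1 = 5.
Check: 49^2 - 96*5^2 = 2401 - 2400 = 1, so (x, y) = (49, 5) solves the equation, and by the theorem it is the least positive solution.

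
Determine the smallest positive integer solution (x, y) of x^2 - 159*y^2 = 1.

(x, y) = (1324, 105)

First expand sqrt(159) as a continued fraction. With x_i = (sqrt(159) + m_i)/d_i and (m_0, d_0) = (0, 1): a_0 = floor(sqrt(159)) = 12, since 12^2 = 144 <= 159 < 169 = 13^2.
Iterate m_{i+1} = d_i*a_i - m_i, d_{i+1} = (159 - m_{i+1}^2)/d_i, a_{i+1} = floor((a_0 + m_{i+1})/d_{i+1}):
  m_1 = 1*12 - 0 = 12, d_1 = (159 - 12^2)/1 = 15/1 = 15, a_1 = floor((12 + 12)/15) = 1.
  m_2 = 15*1 - 12 = 3, d_2 = (159 - 3^2)/15 = 150/15 = 10, a_2 = floor((12 + 3)/10) = 1.
  m_3 = 10*1 - 3 = 7, d_3 = (159 - 7^2)/10 = 110/10 = 11, a_3 = floor((12 + 7)/11) = 1.
  m_4 = 11*1 - 7 = 4, d_4 = (159 - 4^2)/11 = 143/11 = 13, a_4 = floor((12 + 4)/13) = 1.
  m_5 = 13*1 - 4 = 9, d_5 = (159 - 9^2)/13 = 78/13 = 6, a_5 = floor((12 + 9)/6) = 3.
  m_6 = 6*3 - 9 = 9, d_6 = (159 - 9^2)/6 = 78/6 = 13, a_6 = floor((12 + 9)/13) = 1.
  m_7 = 13*1 - 9 = 4, d_7 = (159 - 4^2)/13 = 143/13 = 11, a_7 = floor((12 + 4)/11) = 1.
  m_8 = 11*1 - 4 = 7, d_8 = (159 - 7^2)/11 = 110/11 = 10, a_8 = floor((12 + 7)/10) = 1.
  m_9 = 10*1 - 7 = 3, d_9 = (159 - 3^2)/10 = 150/10 = 15, a_9 = floor((12 + 3)/15) = 1.
  m_10 = 15*1 - 3 = 12, d_10 = (159 - 12^2)/15 = 15/15 = 1, a_10 = floor((12 + 12)/1) = 24.
  m_11 = 1*24 - 12 = 12, d_11 = (159 - 12^2)/1 = 15/1 = 15: (m_11, d_11) = (m_1, d_1) = (12, 15), so from here the quotients repeat a_1, ..., a_10; the period length is 10.
So sqrt(159) = [12; (1, 1, 1, 1, 3, 1, 1, 1, 1, 24)] with period length k = 10.
k is even, so the fundamental solution of x^2 - 159y^2 = 1 is (p_{k-1}, q_{k-1}) = (p_9, q_9); compute convergents through index 9.
Convergents (p_i = a_i*p_{i-1} + p_{i-2}, q_i = a_i*q_{i-1} + q_{i-2} with p_{-2}=0, p_{-1}=1, q_{-2}=1, q_{-1}=0):
  i=0: a_0=12, p_0 = 12*1 + 0 = 12, q_0 = 12*0 + 1 = 1.
  i=1: a_1=1, p_1 = 1*12 + 1 = 13, q_1 = 1*1 + 0 = 1.
  i=2: a_2=1, p_2 = 1*13 + 12 = 25, q_2 = 1*1 + 1 = 2.
  i=3: a_3=1, p_3 = 1*25 + 13 = 38, q_3 = 1*2 + 1 = 3.
  i=4: a_4=1, p_4 = 1*38 + 25 = 63, q_4 = 1*3 + 2 = 5.
  i=5: a_5=3, p_5 = 3*63 + 38 = 227, q_5 = 3*5 + 3 = 18.
  i=6: a_6=1, p_6 = 1*227 + 63 = 290, q_6 = 1*18 + 5 = 23.
  i=7: a_7=1, p_7 = 1*290 + 227 = 517, q_7 = 1*23 + 18 = 41.
  i=8: a_8=1, p_8 = 1*517 + 290 = 807, q_8 = 1*41 + 23 = 64.
  i=9: a_9=1, p_9 = 1*807 + 517 = 1324, q_9 = 1*64 + 41 = 105.
Check: 1324^2 - 159*105^2 = 1752976 - 1752975 = 1, so (x, y) = (1324, 105) solves the equation, and by the theorem it is the least positive solution.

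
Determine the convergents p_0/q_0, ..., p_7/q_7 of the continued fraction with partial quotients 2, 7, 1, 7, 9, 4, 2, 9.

Using the convergent recurrence p_i = a_i*p_{i-1} + p_{i-2}, q_i = a_i*q_{i-1} + q_{i-2} with p_{-2}=0, p_{-1}=1, q_{-2}=1, q_{-1}=0:
  i=0: a_0=2, p_0 = 2*1 + 0 = 2, q_0 = 2*0 + 1 = 1.
  i=1: a_1=7, p_1 = 7*2 + 1 = 15, q_1 = 7*1 + 0 = 7.
  i=2: a_2=1, p_2 = 1*15 + 2 = 17, q_2 = 1*7 + 1 = 8.
  i=3: a_3=7, p_3 = 7*17 + 15 = 134, q_3 = 7*8 + 7 = 63.
  i=4: a_4=9, p_4 = 9*134 + 17 = 1223, q_4 = 9*63 + 8 = 575.
  i=5: a_5=4, p_5 = 4*1223 + 134 = 5026, q_5 = 4*575 + 63 = 2363.
  i=6: a_6=2, p_6 = 2*5026 + 1223 = 11275, q_6 = 2*2363 + 575 = 5301.
  i=7: a_7=9, p_7 = 9*11275 + 5026 = 106501, q_7 = 9*5301 + 2363 = 50072.

2/1, 15/7, 17/8, 134/63, 1223/575, 5026/2363, 11275/5301, 106501/50072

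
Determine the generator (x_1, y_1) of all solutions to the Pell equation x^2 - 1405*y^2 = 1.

First expand sqrt(1405) as a continued fraction. With x_i = (sqrt(1405) + m_i)/d_i and (m_0, d_0) = (0, 1): a_0 = floor(sqrt(1405)) = 37, since 37^2 = 1369 <= 1405 < 1444 = 38^2.
Iterate m_{i+1} = d_i*a_i - m_i, d_{i+1} = (1405 - m_{i+1}^2)/d_i, a_{i+1} = floor((a_0 + m_{i+1})/d_{i+1}):
  m_1 = 1*37 - 0 = 37, d_1 = (1405 - 37^2)/1 = 36/1 = 36, a_1 = floor((37 + 37)/36) = 2.
  m_2 = 36*2 - 37 = 35, d_2 = (1405 - 35^2)/36 = 180/36 = 5, a_2 = floor((37 + 35)/5) = 14.
  m_3 = 5*14 - 35 = 35, d_3 = (1405 - 35^2)/5 = 180/5 = 36, a_3 = floor((37 + 35)/36) = 2.
  m_4 = 36*2 - 35 = 37, d_4 = (1405 - 37^2)/36 = 36/36 = 1, a_4 = floor((37 + 37)/1) = 74.
  m_5 = 1*74 - 37 = 37, d_5 = (1405 - 37^2)/1 = 36/1 = 36: (m_5, d_5) = (m_1, d_1) = (37, 36), so from here the quotients repeat a_1, ..., a_4; the period length is 4.
So sqrt(1405) = [37; (2, 14, 2, 74)] with period length k = 4.
k is even, so the fundamental solution of x^2 - 1405y^2 = 1 is (p_{k-1}, q_{k-1}) = (p_3, q_3); compute convergents through index 3.
Convergents (p_i = a_i*p_{i-1} + p_{i-2}, q_i = a_i*q_{i-1} + q_{i-2} with p_{-2}=0, p_{-1}=1, q_{-2}=1, q_{-1}=0):
  i=0: a_0=37, p_0 = 37*1 + 0 = 37, q_0 = 37*0 + 1 = 1.
  i=1: a_1=2, p_1 = 2*37 + 1 = 75, q_1 = 2*1 + 0 = 2.
  i=2: a_2=14, p_2 = 14*75 + 37 = 1087, q_2 = 14*2 + 1 = 29.
  i=3: a_3=2, p_3 = 2*1087 + 75 = 2249, q_3 = 2*29 + 2 = 60.
Check: 2249^2 - 1405*60^2 = 5058001 - 5058000 = 1, so (x, y) = (2249, 60) solves the equation, and by the theorem it is the least positive solution.

(x, y) = (2249, 60)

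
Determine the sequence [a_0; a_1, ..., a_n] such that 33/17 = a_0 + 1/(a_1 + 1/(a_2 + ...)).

Run the Euclidean algorithm on 33 and 17; the successive quotients are the partial quotients a_0, a_1, ... (each step inverts the fractional part left over by the previous one):
  33 = 1*17 + 16, so a_0 = 1.
  17 = 1*16 + 1, so a_1 = 1.
  16 = 16*1 + 0, so a_2 = 16.
The remainder reaches 0 after 3 divisions, so the expansion has 3 partial quotients, read off in order.

[1; 1, 16]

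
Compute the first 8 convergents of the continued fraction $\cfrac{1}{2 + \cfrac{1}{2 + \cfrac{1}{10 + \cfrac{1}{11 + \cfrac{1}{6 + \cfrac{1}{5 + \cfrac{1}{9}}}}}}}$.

Using the convergent recurrence p_i = a_i*p_{i-1} + p_{i-2}, q_i = a_i*q_{i-1} + q_{i-2} with p_{-2}=0, p_{-1}=1, q_{-2}=1, q_{-1}=0:
  i=0: a_0=0, p_0 = 0*1 + 0 = 0, q_0 = 0*0 + 1 = 1.
  i=1: a_1=2, p_1 = 2*0 + 1 = 1, q_1 = 2*1 + 0 = 2.
  i=2: a_2=2, p_2 = 2*1 + 0 = 2, q_2 = 2*2 + 1 = 5.
  i=3: a_3=10, p_3 = 10*2 + 1 = 21, q_3 = 10*5 + 2 = 52.
  i=4: a_4=11, p_4 = 11*21 + 2 = 233, q_4 = 11*52 + 5 = 577.
  i=5: a_5=6, p_5 = 6*233 + 21 = 1419, q_5 = 6*577 + 52 = 3514.
  i=6: a_6=5, p_6 = 5*1419 + 233 = 7328, q_6 = 5*3514 + 577 = 18147.
  i=7: a_7=9, p_7 = 9*7328 + 1419 = 67371, q_7 = 9*18147 + 3514 = 166837.

0/1, 1/2, 2/5, 21/52, 233/577, 1419/3514, 7328/18147, 67371/166837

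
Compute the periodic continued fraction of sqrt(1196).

Write x_i = (sqrt(1196) + m_i)/d_i with (m_0, d_0) = (0, 1). a_0 = floor(sqrt(1196)) = 34, since 34^2 = 1156 <= 1196 < 1225 = 35^2.
Iterate m_{i+1} = d_i*a_i - m_i, d_{i+1} = (1196 - m_{i+1}^2)/d_i, a_{i+1} = floor((a_0 + m_{i+1})/d_{i+1}):
  m_1 = 1*34 - 0 = 34, d_1 = (1196 - 34^2)/1 = 40/1 = 40, a_1 = floor((34 + 34)/40) = 1.
  m_2 = 40*1 - 34 = 6, d_2 = (1196 - 6^2)/40 = 1160/40 = 29, a_2 = floor((34 + 6)/29) = 1.
  m_3 = 29*1 - 6 = 23, d_3 = (1196 - 23^2)/29 = 667/29 = 23, a_3 = floor((34 + 23)/23) = 2.
  m_4 = 23*2 - 23 = 23, d_4 = (1196 - 23^2)/23 = 667/23 = 29, a_4 = floor((34 + 23)/29) = 1.
  m_5 = 29*1 - 23 = 6, d_5 = (1196 - 6^2)/29 = 1160/29 = 40, a_5 = floor((34 + 6)/40) = 1.
  m_6 = 40*1 - 6 = 34, d_6 = (1196 - 34^2)/40 = 40/40 = 1, a_6 = floor((34 + 34)/1) = 68.
  m_7 = 1*68 - 34 = 34, d_7 = (1196 - 34^2)/1 = 40/1 = 40: (m_7, d_7) = (m_1, d_1) = (34, 40), so from here the quotients repeat a_1, ..., a_6; the period length is 6.
Hence the expansion of sqrt(1196) is a_0 = 34 followed by the repeating block 1, 1, 2, 1, 1, 68 (period 6).

[34; (1, 1, 2, 1, 1, 68)]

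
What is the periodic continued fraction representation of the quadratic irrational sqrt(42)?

[6; (2, 12)]

Write x_i = (sqrt(42) + m_i)/d_i with (m_0, d_0) = (0, 1). a_0 = floor(sqrt(42)) = 6, since 6^2 = 36 <= 42 < 49 = 7^2.
Iterate m_{i+1} = d_i*a_i - m_i, d_{i+1} = (42 - m_{i+1}^2)/d_i, a_{i+1} = floor((a_0 + m_{i+1})/d_{i+1}):
  m_1 = 1*6 - 0 = 6, d_1 = (42 - 6^2)/1 = 6/1 = 6, a_1 = floor((6 + 6)/6) = 2.
  m_2 = 6*2 - 6 = 6, d_2 = (42 - 6^2)/6 = 6/6 = 1, a_2 = floor((6 + 6)/1) = 12.
  m_3 = 1*12 - 6 = 6, d_3 = (42 - 6^2)/1 = 6/1 = 6: (m_3, d_3) = (m_1, d_1) = (6, 6), so from here the quotients repeat a_1, a_2; the period length is 2.
Hence the expansion of sqrt(42) is a_0 = 6 followed by the repeating block 2, 12 (period 2).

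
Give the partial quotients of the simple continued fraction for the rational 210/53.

[3; 1, 25, 2]

Run the Euclidean algorithm on 210 and 53; the successive quotients are the partial quotients a_0, a_1, ... (each step inverts the fractional part left over by the previous one):
  210 = 3*53 + 51, so a_0 = 3.
  53 = 1*51 + 2, so a_1 = 1.
  51 = 25*2 + 1, so a_2 = 25.
  2 = 2*1 + 0, so a_3 = 2.
The remainder reaches 0 after 4 divisions, so the expansion has 4 partial quotients, read off in order.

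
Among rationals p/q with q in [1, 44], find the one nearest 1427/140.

Expand x = 1427/140 as a continued fraction with the Euclidean algorithm:
  1427 = 10*140 + 27, so a_0 = 10.
  140 = 5*27 + 5, so a_1 = 5.
  27 = 5*5 + 2, so a_2 = 5.
  5 = 2*2 + 1, so a_3 = 2.
  2 = 2*1 + 0, so a_4 = 2.
so x = [10; 5, 5, 2, 2].
Convergents (p_i = a_i*p_{i-1} + p_{i-2}, q_i = a_i*q_{i-1} + q_{i-2} with p_{-2}=0, p_{-1}=1, q_{-2}=1, q_{-1}=0), until the denominator exceeds 44:
  i=0: a_0=10, p_0 = 10*1 + 0 = 10, q_0 = 10*0 + 1 = 1.
  i=1: a_1=5, p_1 = 5*10 + 1 = 51, q_1 = 5*1 + 0 = 5.
  i=2: a_2=5, p_2 = 5*51 + 10 = 265, q_2 = 5*5 + 1 = 26.
  i=3: a_3=2, p_3 = 2*265 + 51 = 581, q_3 = 2*26 + 5 = 57.
q_3 = 57 > 44, so the last convergent with denominator <= 44 is p_2/q_2 = 265/26.
The closest fraction with denominator <= 44 is either p_2/q_2 or the intermediate fraction (k*p_2 + p_1)/(k*q_2 + q_1) with the largest k >= 1 whose denominator stays <= 44; these approach x as k grows, and every other convergent or intermediate fraction in range is farther away.
Largest k: floor((44 - q_1)/q_2) = floor((44 - 5)/26) = 1.
That gives (1*265 + 51)/(1*26 + 5) = 316/31.
Compare the errors: |x - 265/26| = |1427*26 - 265*140|/(140*26) = 2/3640, and |x - 316/31| = |1427*31 - 316*140|/(140*31) = 3/4340.
Cross-multiplying, 2*4340 = 8680 < 10920 = 3*3640, so 2/3640 is smaller: the convergent 265/26 is closer to x than 316/31.

265/26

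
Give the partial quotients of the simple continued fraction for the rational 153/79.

Run the Euclidean algorithm on 153 and 79; the successive quotients are the partial quotients a_0, a_1, ... (each step inverts the fractional part left over by the previous one):
  153 = 1*79 + 74, so a_0 = 1.
  79 = 1*74 + 5, so a_1 = 1.
  74 = 14*5 + 4, so a_2 = 14.
  5 = 1*4 + 1, so a_3 = 1.
  4 = 4*1 + 0, so a_4 = 4.
The remainder reaches 0 after 5 divisions, so the expansion has 5 partial quotients, read off in order.

[1; 1, 14, 1, 4]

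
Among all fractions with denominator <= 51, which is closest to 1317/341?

Expand x = 1317/341 as a continued fraction with the Euclidean algorithm:
  1317 = 3*341 + 294, so a_0 = 3.
  341 = 1*294 + 47, so a_1 = 1.
  294 = 6*47 + 12, so a_2 = 6.
  47 = 3*12 + 11, so a_3 = 3.
  12 = 1*11 + 1, so a_4 = 1.
  11 = 11*1 + 0, so a_5 = 11.
so x = [3; 1, 6, 3, 1, 11].
Convergents (p_i = a_i*p_{i-1} + p_{i-2}, q_i = a_i*q_{i-1} + q_{i-2} with p_{-2}=0, p_{-1}=1, q_{-2}=1, q_{-1}=0), until the denominator exceeds 51:
  i=0: a_0=3, p_0 = 3*1 + 0 = 3, q_0 = 3*0 + 1 = 1.
  i=1: a_1=1, p_1 = 1*3 + 1 = 4, q_1 = 1*1 + 0 = 1.
  i=2: a_2=6, p_2 = 6*4 + 3 = 27, q_2 = 6*1 + 1 = 7.
  i=3: a_3=3, p_3 = 3*27 + 4 = 85, q_3 = 3*7 + 1 = 22.
  i=4: a_4=1, p_4 = 1*85 + 27 = 112, q_4 = 1*22 + 7 = 29.
  i=5: a_5=11, p_5 = 11*112 + 85 = 1317, q_5 = 11*29 + 22 = 341.
q_5 = 341 > 51, so the last convergent with denominator <= 51 is p_4/q_4 = 112/29.
The closest fraction with denominator <= 51 is either p_4/q_4 or the intermediate fraction (k*p_4 + p_3)/(k*q_4 + q_3) with the largest k >= 1 whose denominator stays <= 51; these approach x as k grows, and every other convergent or intermediate fraction in range is farther away.
Largest k: floor((51 - q_3)/q_4) = floor((51 - 22)/29) = 1.
That gives (1*112 + 85)/(1*29 + 22) = 197/51.
Compare the errors: |x - 112/29| = |1317*29 - 112*341|/(341*29) = 1/9889, and |x - 197/51| = |1317*51 - 197*341|/(341*51) = 10/17391.
Cross-multiplying, 1*17391 = 17391 < 98890 = 10*9889, so 1/9889 is smaller: the convergent 112/29 is closer to x than 197/51.

112/29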